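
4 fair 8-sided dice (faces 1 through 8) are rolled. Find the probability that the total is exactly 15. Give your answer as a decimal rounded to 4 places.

There are 8^4 = 4096 equally likely outcomes.
The number of ordered 4-tuples from {1,…,8} summing to 15 is 284.
P(sum = 15) = 284/4096 = 71/1024 ≈ 0.0693.

0.0693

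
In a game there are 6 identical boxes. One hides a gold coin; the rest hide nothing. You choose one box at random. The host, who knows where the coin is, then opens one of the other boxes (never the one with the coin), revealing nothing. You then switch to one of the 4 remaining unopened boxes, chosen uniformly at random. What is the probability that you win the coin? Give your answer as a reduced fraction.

Your original box holds the coin with probability 1/6, so the other 5 collectively hold it with probability 5/6.
The host can always find an empty box to open, so this doesn't change that 5/6; it is now spread over the 4 remaining unopened boxes.
P(win by switching) = (5/6) · (1/4) = 5/24.

5/24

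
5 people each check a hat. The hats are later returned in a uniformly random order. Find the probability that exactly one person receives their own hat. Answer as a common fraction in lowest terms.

3/8

Choose which one is fixed: C(5,1) = 5 ways.
The remaining 4 must have no fixed point: D(4) = 9.
P = 5·9/120 = 3/8.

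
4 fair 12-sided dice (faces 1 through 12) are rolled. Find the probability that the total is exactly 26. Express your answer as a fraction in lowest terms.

There are 12^4 = 20736 equally likely outcomes.
The number of ordered 4-tuples from {1,…,12} summing to 26 is 1156.
P(sum = 26) = 1156/20736 = 289/5184.

289/5184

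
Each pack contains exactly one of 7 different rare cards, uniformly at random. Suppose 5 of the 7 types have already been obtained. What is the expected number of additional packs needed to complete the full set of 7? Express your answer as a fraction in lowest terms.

Starting from 5 distinct types, each trial gives a new one with probability (7−i)/7 when i types are held, so the wait for the next new type is 7/(7−i).
E = 7/2 + 7/1 = 21/2.

21/2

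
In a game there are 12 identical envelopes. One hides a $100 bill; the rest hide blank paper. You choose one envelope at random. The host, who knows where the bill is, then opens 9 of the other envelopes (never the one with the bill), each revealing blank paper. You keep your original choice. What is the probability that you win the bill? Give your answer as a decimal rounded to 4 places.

0.0833

The host can always open 9 empty envelopes regardless of your choice, so the reveals give no information about your original envelope.
P(win by staying) = 1/12 ≈ 0.0833.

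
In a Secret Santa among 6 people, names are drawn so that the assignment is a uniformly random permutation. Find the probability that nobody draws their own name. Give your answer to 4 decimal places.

0.3681

This is the derangement probability: permutations of 6 with no fixed point.
D(6) = 6! · (1 − 1/1! + 1/2! − ··· + (−1)^6/6!) = 265.
P = 265/720 = 53/144 ≈ 0.3681.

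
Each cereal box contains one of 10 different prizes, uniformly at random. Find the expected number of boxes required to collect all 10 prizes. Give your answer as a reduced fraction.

7381/252

After i distinct types are collected, each trial gives a new one with probability (10−i)/10, so the expected wait for the next new type is 10/(10−i).
E = 10/10 + 10/9 + 10/8 + 10/7 + 10/6 + 10/5 + 10/4 + 10/3 + 10/2 + 10/1 = 7381/252.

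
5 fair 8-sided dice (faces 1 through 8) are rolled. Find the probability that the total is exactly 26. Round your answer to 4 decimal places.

0.0613

There are 8^5 = 32768 equally likely outcomes.
The number of ordered 5-tuples from {1,…,8} summing to 26 is 2010.
P(sum = 26) = 2010/32768 = 1005/16384 ≈ 0.0613.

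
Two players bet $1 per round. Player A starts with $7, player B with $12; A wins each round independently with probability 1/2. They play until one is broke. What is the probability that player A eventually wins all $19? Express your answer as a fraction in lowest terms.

With a fair step, P(i) = ½P(i−1) + ½P(i+1) with P(0)=0, P(19)=1 has the linear solution P(i) = i/19.
P(7) = 7/19.

7/19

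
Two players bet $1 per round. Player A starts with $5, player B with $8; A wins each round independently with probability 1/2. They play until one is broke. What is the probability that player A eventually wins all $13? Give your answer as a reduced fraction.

5/13

With a fair step, P(i) = ½P(i−1) + ½P(i+1) with P(0)=0, P(13)=1 has the linear solution P(i) = i/13.
P(5) = 5/13.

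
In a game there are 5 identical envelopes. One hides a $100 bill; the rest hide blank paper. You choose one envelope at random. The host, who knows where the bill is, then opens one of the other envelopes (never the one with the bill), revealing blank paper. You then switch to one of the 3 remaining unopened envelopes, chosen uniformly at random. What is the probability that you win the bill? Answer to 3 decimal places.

0.267

Your original envelope holds the bill with probability 1/5, so the other 4 collectively hold it with probability 4/5.
The host can always find an empty envelope to open, so this doesn't change that 4/5; it is now spread over the 3 remaining unopened envelopes.
P(win by switching) = (4/5) · (1/3) = 4/15 ≈ 0.267.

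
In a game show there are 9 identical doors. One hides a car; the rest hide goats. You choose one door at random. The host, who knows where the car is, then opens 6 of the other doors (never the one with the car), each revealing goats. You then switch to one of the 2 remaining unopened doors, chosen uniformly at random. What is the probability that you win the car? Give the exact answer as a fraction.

4/9

Your original door holds the car with probability 1/9, so the other 8 collectively hold it with probability 8/9.
The host can always find 6 empty doors to open, so the reveals don't change that 8/9; it is now spread over the 2 remaining unopened doors.
P(win by switching) = (8/9) · (1/2) = 4/9.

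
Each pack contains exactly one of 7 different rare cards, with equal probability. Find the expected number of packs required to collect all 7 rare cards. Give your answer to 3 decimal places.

After i distinct types are collected, each trial gives a new one with probability (7−i)/7, so the expected wait for the next new type is 7/(7−i).
E = 7/7 + 7/6 + 7/5 + 7/4 + 7/3 + 7/2 + 7/1 = 363/20 ≈ 18.150.

18.150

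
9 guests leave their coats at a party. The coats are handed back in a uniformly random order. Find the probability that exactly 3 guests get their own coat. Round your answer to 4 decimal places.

Choose which 3 of the 9 are fixed: C(9,3) = 84 ways.
The remaining 6 must have no fixed point: D(6) = 265.
P = 84·265/362880 = 53/864 ≈ 0.0613.

0.0613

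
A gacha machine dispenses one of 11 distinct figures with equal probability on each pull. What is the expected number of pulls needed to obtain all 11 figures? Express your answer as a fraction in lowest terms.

After i distinct types are collected, each trial gives a new one with probability (11−i)/11, so the expected wait for the next new type is 11/(11−i).
E = 11/11 + 11/10 + 11/9 + 11/8 + 11/7 + 11/6 + 11/5 + 11/4 + 11/3 + 11/2 + 11/1 = 83711/2520.

83711/2520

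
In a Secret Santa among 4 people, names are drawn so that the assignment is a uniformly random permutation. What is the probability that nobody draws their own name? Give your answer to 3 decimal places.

This is the derangement probability: permutations of 4 with no fixed point.
D(4) = 4! · (1 − 1/1! + 1/2! − ··· + (−1)^4/4!) = 9.
P = 9/24 = 3/8 ≈ 0.375.

0.375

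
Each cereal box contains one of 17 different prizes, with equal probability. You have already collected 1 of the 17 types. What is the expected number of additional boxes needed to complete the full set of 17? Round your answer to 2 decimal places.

57.47

Starting from 1 distinct type, each trial gives a new one with probability (17−i)/17 when i types are held, so the wait for the next new type is 17/(17−i).
E = 17/16 + 17/15 + 17/14 + 17/13 + 17/12 + 17/11 + 17/10 + 17/9 + 17/8 + 17/7 + 17/6 + 17/5 + 17/4 + 17/3 + 17/2 + 17/1 = 41421503/720720 ≈ 57.47.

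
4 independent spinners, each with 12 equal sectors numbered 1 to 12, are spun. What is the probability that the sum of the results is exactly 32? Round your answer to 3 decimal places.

0.040

There are 12^4 = 20736 equally likely outcomes.
The number of ordered 4-tuples from {1,…,12} summing to 32 is 829.
P(sum = 32) = 829/20736 ≈ 0.040.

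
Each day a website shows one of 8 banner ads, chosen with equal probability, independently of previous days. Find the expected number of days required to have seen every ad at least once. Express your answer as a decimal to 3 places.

After i distinct types are collected, each trial gives a new one with probability (8−i)/8, so the expected wait for the next new type is 8/(8−i).
E = 8/8 + 8/7 + 8/6 + 8/5 + 8/4 + 8/3 + 8/2 + 8/1 = 761/35 ≈ 21.743.

21.743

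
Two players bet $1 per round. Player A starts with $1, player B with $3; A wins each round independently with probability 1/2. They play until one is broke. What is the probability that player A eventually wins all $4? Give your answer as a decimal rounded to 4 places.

With a fair step, P(i) = ½P(i−1) + ½P(i+1) with P(0)=0, P(4)=1 has the linear solution P(i) = i/4.
P(1) = 1/4 ≈ 0.2500.

0.2500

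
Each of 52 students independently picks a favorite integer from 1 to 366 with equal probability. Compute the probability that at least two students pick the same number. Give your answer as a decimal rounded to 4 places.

0.9778

It's easier to compute the probability that all 52 are distinct.
P(all distinct) = 366/366 · 365/366 · ··· · 315/366 ≈ 0.0222.
So the probability of at least one match is 1 − 0.0222 = 0.9778.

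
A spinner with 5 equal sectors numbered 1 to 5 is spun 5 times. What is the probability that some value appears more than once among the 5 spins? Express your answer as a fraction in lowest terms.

P(all 5 different) = 5/5 · 4/5 · ··· · 1/5 = 24/625.
P(at least two equal) = 1 − 24/625 = 601/625.

601/625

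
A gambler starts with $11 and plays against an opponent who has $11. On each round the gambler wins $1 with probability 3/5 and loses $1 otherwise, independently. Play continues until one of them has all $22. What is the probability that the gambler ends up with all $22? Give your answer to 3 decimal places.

0.989

Let r = q/p = (2/5)/(3/5) = 2/3. The recurrence P(i) = p·P(i+1) + q·P(i−1) with P(0)=0, P(22)=1 gives P(i) = (1 − r^i)/(1 − r^22).
P(11) = (1 − (2/3)^11) / (1 − (2/3)^22) = 177147/179195 ≈ 0.989.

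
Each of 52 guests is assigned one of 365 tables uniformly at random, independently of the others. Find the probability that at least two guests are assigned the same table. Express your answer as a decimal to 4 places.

It's easier to compute the probability that all 52 are distinct.
P(all distinct) = 365/365 · 364/365 · ··· · 314/365 ≈ 0.0220.
So the probability of at least one match is 1 − 0.0220 = 0.9780.

0.9780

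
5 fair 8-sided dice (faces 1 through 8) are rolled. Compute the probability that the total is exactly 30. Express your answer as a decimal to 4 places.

There are 8^5 = 32768 equally likely outcomes.
The number of ordered 5-tuples from {1,…,8} summing to 30 is 926.
P(sum = 30) = 926/32768 = 463/16384 ≈ 0.0283.

0.0283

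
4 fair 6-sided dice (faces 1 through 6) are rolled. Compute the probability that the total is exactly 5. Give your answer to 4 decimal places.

0.0031

There are 6^4 = 1296 equally likely outcomes.
The number of ordered 4-tuples from {1,…,6} summing to 5 is 4.
P(sum = 5) = 4/1296 = 1/324 ≈ 0.0031.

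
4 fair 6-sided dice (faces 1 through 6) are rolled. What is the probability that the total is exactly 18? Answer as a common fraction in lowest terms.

There are 6^4 = 1296 equally likely outcomes.
The number of ordered 4-tuples from {1,…,6} summing to 18 is 80.
P(sum = 18) = 80/1296 = 5/81.

5/81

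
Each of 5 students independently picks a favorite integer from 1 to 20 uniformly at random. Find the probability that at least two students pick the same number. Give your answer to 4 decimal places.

0.4186

It's easier to compute the probability that all 5 are distinct.
P(all distinct) = 20/20 · 19/20 · ··· · 16/20 ≈ 0.5814.
So the probability of at least one match is 1 − 0.5814 = 0.4186.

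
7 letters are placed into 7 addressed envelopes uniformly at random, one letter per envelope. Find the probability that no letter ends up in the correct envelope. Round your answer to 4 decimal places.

This is the derangement probability: permutations of 7 with no fixed point.
D(7) = 7! · (1 − 1/1! + 1/2! − ··· + (−1)^7/7!) = 1854.
P = 1854/5040 = 103/280 ≈ 0.3679.

0.3679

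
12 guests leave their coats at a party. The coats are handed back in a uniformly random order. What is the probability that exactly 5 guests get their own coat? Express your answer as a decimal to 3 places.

Choose which 5 of the 12 are fixed: C(12,5) = 792 ways.
The remaining 7 must have no fixed point: D(7) = 1854.
P = 792·1854/479001600 = 103/33600 ≈ 0.003.

0.003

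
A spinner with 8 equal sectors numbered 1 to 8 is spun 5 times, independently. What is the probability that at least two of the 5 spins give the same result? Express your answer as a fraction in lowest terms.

407/512

P(all 5 different) = 8/8 · 7/8 · ··· · 4/8 = 105/512.
P(at least two equal) = 1 − 105/512 = 407/512.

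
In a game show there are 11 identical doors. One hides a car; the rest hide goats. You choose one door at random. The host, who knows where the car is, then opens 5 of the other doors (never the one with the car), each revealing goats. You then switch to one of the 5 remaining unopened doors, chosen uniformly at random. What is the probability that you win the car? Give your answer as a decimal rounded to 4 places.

0.1818

Your original door holds the car with probability 1/11, so the other 10 collectively hold it with probability 10/11.
The host can always find 5 empty doors to open, so the reveals don't change that 10/11; it is now spread over the 5 remaining unopened doors.
P(win by switching) = (10/11) · (1/5) = 2/11 ≈ 0.1818.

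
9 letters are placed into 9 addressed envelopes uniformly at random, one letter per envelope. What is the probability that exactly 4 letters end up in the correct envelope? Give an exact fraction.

11/720

Choose which 4 of the 9 are fixed: C(9,4) = 126 ways.
The remaining 5 must have no fixed point: D(5) = 44.
P = 126·44/362880 = 11/720.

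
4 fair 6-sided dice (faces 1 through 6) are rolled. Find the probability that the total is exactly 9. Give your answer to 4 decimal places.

0.0432

There are 6^4 = 1296 equally likely outcomes.
The number of ordered 4-tuples from {1,…,6} summing to 9 is 56.
P(sum = 9) = 56/1296 = 7/162 ≈ 0.0432.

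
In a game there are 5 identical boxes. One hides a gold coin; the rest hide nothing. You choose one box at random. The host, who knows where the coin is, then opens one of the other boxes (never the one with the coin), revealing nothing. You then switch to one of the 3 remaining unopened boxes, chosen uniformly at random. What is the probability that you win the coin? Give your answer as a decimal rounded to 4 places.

Your original box holds the coin with probability 1/5, so the other 4 collectively hold it with probability 4/5.
The host can always find an empty box to open, so this doesn't change that 4/5; it is now spread over the 3 remaining unopened boxes.
P(win by switching) = (4/5) · (1/3) = 4/15 ≈ 0.2667.

0.2667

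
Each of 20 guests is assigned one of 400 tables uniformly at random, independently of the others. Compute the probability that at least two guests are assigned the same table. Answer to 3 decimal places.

0.383

It's easier to compute the probability that all 20 are distinct.
P(all distinct) = 400/400 · 399/400 · ··· · 381/400 ≈ 0.617.
So the probability of at least one match is 1 − 0.617 = 0.383.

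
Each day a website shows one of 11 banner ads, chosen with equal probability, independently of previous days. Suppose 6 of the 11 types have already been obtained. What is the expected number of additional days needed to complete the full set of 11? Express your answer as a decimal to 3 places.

Starting from 6 distinct types, each trial gives a new one with probability (11−i)/11 when i types are held, so the wait for the next new type is 11/(11−i).
E = 11/5 + 11/4 + 11/3 + 11/2 + 11/1 = 1507/60 ≈ 25.117.

25.117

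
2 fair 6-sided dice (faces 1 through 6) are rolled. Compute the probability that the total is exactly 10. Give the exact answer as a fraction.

There are 6^2 = 36 equally likely outcomes.
The number of ordered 2-tuples from {1,…,6} summing to 10 is 3.
P(sum = 10) = 3/36 = 1/12.

1/12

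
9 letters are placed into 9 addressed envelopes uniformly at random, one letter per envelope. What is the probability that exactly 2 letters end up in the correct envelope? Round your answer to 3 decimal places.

Choose which 2 of the 9 are fixed: C(9,2) = 36 ways.
The remaining 7 must have no fixed point: D(7) = 1854.
P = 36·1854/362880 = 103/560 ≈ 0.184.

0.184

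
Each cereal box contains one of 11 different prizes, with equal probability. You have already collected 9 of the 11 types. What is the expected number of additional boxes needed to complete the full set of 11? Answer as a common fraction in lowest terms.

Starting from 9 distinct types, each trial gives a new one with probability (11−i)/11 when i types are held, so the wait for the next new type is 11/(11−i).
E = 11/2 + 11/1 = 33/2.

33/2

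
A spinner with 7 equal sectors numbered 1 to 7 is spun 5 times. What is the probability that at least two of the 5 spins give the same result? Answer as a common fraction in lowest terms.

P(all 5 different) = 7/7 · 6/7 · ··· · 3/7 = 360/2401.
P(at least two equal) = 1 − 360/2401 = 2041/2401.

2041/2401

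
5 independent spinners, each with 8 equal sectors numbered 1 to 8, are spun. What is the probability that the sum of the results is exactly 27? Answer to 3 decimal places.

0.053

There are 8^5 = 32768 equally likely outcomes.
The number of ordered 5-tuples from {1,…,8} summing to 27 is 1750.
P(sum = 27) = 1750/32768 = 875/16384 ≈ 0.053.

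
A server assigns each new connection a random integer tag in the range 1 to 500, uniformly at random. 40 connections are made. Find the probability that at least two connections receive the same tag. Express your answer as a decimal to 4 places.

0.7987

It's easier to compute the probability that all 40 are distinct.
P(all distinct) = 500/500 · 499/500 · ··· · 461/500 ≈ 0.2013.
So the probability of at least one match is 1 − 0.2013 = 0.7987.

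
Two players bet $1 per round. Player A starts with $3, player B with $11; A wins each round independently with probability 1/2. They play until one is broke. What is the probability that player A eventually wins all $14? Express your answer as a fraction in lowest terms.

With a fair step, P(i) = ½P(i−1) + ½P(i+1) with P(0)=0, P(14)=1 has the linear solution P(i) = i/14.
P(3) = 3/14.

3/14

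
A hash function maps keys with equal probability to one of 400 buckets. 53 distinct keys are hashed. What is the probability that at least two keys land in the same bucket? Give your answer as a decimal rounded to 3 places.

It's easier to compute the probability that all 53 are distinct.
P(all distinct) = 400/400 · 399/400 · ··· · 348/400 ≈ 0.027.
So the probability of at least one match is 1 − 0.027 = 0.973.

0.973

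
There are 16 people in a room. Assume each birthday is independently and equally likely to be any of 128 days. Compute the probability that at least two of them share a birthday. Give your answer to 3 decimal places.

It's easier to compute the probability that all 16 are distinct.
P(all distinct) = 128/128 · 127/128 · ··· · 113/128 ≈ 0.376.
So the probability of at least one match is 1 − 0.376 = 0.624.

0.624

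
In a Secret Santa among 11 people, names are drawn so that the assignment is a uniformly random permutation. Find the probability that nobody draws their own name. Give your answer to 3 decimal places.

0.368

This is the derangement probability: permutations of 11 with no fixed point.
D(11) = 11! · (1 − 1/1! + 1/2! − ··· + (−1)^11/11!) = 14684570.
P = 14684570/39916800 = 1468457/3991680 ≈ 0.368.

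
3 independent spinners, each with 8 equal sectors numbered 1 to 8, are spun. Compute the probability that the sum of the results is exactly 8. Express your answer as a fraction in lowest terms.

There are 8^3 = 512 equally likely outcomes.
The number of ordered 3-tuples from {1,…,8} summing to 8 is 21.
P(sum = 8) = 21/512.

21/512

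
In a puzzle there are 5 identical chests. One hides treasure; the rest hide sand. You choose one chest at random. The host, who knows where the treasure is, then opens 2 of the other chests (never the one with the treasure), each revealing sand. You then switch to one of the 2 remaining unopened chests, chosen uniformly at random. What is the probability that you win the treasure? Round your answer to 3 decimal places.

Your original chest holds the treasure with probability 1/5, so the other 4 collectively hold it with probability 4/5.
The host can always find 2 empty chests to open, so the reveals don't change that 4/5; it is now spread over the 2 remaining unopened chests.
P(win by switching) = (4/5) · (1/2) = 2/5 ≈ 0.400.

0.400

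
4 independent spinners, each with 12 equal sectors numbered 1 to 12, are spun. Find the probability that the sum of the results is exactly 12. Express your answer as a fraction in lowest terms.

There are 12^4 = 20736 equally likely outcomes.
The number of ordered 4-tuples from {1,…,12} summing to 12 is 165.
P(sum = 12) = 165/20736 = 55/6912.

55/6912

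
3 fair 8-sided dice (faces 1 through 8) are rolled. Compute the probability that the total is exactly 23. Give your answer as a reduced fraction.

There are 8^3 = 512 equally likely outcomes.
The number of ordered 3-tuples from {1,…,8} summing to 23 is 3.
P(sum = 23) = 3/512.

3/512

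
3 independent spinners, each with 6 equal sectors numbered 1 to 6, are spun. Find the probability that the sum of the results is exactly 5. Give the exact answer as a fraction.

There are 6^3 = 216 equally likely outcomes.
The number of ordered 3-tuples from {1,…,6} summing to 5 is 6.
P(sum = 5) = 6/216 = 1/36.

1/36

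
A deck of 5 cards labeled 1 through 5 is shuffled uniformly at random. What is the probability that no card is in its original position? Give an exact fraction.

11/30

This is the derangement probability: permutations of 5 with no fixed point.
D(5) = 5! · (1 − 1/1! + 1/2! − ··· + (−1)^5/5!) = 44.
P = 44/120 = 11/30.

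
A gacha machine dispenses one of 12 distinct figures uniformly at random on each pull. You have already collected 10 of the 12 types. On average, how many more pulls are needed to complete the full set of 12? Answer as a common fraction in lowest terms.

Starting from 10 distinct types, each trial gives a new one with probability (12−i)/12 when i types are held, so the wait for the next new type is 12/(12−i).
E = 12/2 + 12/1 = 18.

18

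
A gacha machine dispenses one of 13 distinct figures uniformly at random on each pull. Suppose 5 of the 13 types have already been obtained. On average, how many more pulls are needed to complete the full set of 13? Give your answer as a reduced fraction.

Starting from 5 distinct types, each trial gives a new one with probability (13−i)/13 when i types are held, so the wait for the next new type is 13/(13−i).
E = 13/8 + 13/7 + 13/6 + 13/5 + 13/4 + 13/3 + 13/2 + 13/1 = 9893/280.

9893/280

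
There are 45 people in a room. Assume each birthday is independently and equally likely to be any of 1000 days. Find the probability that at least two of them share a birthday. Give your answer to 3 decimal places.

It's easier to compute the probability that all 45 are distinct.
P(all distinct) = 1000/1000 · 999/1000 · ··· · 956/1000 ≈ 0.366.
So the probability of at least one match is 1 − 0.366 = 0.634.

0.634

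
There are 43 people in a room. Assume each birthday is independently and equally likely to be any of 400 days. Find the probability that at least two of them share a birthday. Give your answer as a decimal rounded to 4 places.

It's easier to compute the probability that all 43 are distinct.
P(all distinct) = 400/400 · 399/400 · ··· · 358/400 ≈ 0.0961.
So the probability of at least one match is 1 − 0.0961 = 0.9039.

0.9039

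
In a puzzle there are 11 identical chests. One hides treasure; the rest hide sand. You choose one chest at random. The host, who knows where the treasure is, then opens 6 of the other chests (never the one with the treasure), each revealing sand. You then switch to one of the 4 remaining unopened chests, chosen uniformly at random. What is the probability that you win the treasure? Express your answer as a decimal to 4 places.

0.2273

Your original chest holds the treasure with probability 1/11, so the other 10 collectively hold it with probability 10/11.
The host can always find 6 empty chests to open, so the reveals don't change that 10/11; it is now spread over the 4 remaining unopened chests.
P(win by switching) = (10/11) · (1/4) = 5/22 ≈ 0.2273.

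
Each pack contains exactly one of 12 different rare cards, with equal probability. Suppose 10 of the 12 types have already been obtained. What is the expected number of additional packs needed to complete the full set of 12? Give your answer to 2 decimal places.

Starting from 10 distinct types, each trial gives a new one with probability (12−i)/12 when i types are held, so the wait for the next new type is 12/(12−i).
E = 12/2 + 12/1 = 18 ≈ 18.00.

18.00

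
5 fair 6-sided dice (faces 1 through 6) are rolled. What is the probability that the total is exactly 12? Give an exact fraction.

There are 6^5 = 7776 equally likely outcomes.
The number of ordered 5-tuples from {1,…,6} summing to 12 is 305.
P(sum = 12) = 305/7776.

305/7776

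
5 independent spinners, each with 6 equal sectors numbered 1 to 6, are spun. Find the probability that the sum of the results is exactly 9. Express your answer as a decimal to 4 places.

0.0090

There are 6^5 = 7776 equally likely outcomes.
The number of ordered 5-tuples from {1,…,6} summing to 9 is 70.
P(sum = 9) = 70/7776 = 35/3888 ≈ 0.0090.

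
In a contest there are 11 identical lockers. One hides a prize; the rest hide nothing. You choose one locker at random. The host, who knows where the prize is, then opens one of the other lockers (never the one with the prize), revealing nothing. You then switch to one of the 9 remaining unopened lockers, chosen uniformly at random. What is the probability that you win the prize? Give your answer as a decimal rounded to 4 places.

0.1010

Your original locker holds the prize with probability 1/11, so the other 10 collectively hold it with probability 10/11.
The host can always find an empty locker to open, so this doesn't change that 10/11; it is now spread over the 9 remaining unopened lockers.
P(win by switching) = (10/11) · (1/9) = 10/99 ≈ 0.1010.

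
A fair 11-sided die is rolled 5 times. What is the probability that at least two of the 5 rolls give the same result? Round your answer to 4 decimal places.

P(all 5 different) = 11/11 · 10/11 · ··· · 7/11 ≈ 0.3442.
P(at least two equal) = 1 − 0.3442 = 0.6558.

0.6558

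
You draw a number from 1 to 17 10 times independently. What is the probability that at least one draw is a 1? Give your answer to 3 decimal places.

P(no draw is a 1) = (16/17)^10 ≈ 0.545.
P(at least one) = 1 − 0.545 = 0.455.

0.455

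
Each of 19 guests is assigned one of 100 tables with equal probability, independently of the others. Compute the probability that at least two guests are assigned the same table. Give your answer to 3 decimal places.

It's easier to compute the probability that all 19 are distinct.
P(all distinct) = 100/100 · 99/100 · ··· · 82/100 ≈ 0.161.
So the probability of at least one match is 1 − 0.161 = 0.839.

0.839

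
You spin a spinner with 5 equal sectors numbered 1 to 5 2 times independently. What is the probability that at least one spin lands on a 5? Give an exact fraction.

P(no spin lands on a 5) = (4/5)^2 = 16/25.
P(at least one) = 1 − 16/25 = 9/25.

9/25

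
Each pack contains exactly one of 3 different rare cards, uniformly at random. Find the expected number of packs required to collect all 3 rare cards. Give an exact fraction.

After i distinct types are collected, each trial gives a new one with probability (3−i)/3, so the expected wait for the next new type is 3/(3−i).
E = 3/3 + 3/2 + 3/1 = 11/2.

11/2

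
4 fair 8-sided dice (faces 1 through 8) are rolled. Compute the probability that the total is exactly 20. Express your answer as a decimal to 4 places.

There are 8^4 = 4096 equally likely outcomes.
The number of ordered 4-tuples from {1,…,8} summing to 20 is 315.
P(sum = 20) = 315/4096 ≈ 0.0769.

0.0769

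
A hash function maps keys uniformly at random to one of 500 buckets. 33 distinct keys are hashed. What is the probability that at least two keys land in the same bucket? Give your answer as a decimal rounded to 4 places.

0.6603

It's easier to compute the probability that all 33 are distinct.
P(all distinct) = 500/500 · 499/500 · ··· · 468/500 ≈ 0.3397.
So the probability of at least one match is 1 − 0.3397 = 0.6603.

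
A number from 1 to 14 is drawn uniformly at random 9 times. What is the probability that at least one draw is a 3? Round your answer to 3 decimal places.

0.487

P(no draw is a 3) = (13/14)^9 ≈ 0.513.
P(at least one) = 1 − 0.513 = 0.487.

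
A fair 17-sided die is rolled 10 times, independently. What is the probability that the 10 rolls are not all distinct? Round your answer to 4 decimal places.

P(all 10 different) = 17/17 · 16/17 · ··· · 8/17 ≈ 0.0350.
P(at least two equal) = 1 − 0.0350 = 0.9650.

0.9650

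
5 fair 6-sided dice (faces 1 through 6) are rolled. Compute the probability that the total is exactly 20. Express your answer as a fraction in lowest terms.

There are 6^5 = 7776 equally likely outcomes.
The number of ordered 5-tuples from {1,…,6} summing to 20 is 651.
P(sum = 20) = 651/7776 = 217/2592.

217/2592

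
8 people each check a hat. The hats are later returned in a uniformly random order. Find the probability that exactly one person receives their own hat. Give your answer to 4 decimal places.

0.3679

Choose which one is fixed: C(8,1) = 8 ways.
The remaining 7 must have no fixed point: D(7) = 1854.
P = 8·1854/40320 = 103/280 ≈ 0.3679.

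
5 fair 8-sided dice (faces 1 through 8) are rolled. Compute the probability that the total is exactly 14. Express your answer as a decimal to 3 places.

0.021

There are 8^5 = 32768 equally likely outcomes.
The number of ordered 5-tuples from {1,…,8} summing to 14 is 690.
P(sum = 14) = 690/32768 = 345/16384 ≈ 0.021.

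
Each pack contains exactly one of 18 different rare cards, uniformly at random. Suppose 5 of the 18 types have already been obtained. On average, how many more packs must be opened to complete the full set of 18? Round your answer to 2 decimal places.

57.24

Starting from 5 distinct types, each trial gives a new one with probability (18−i)/18 when i types are held, so the wait for the next new type is 18/(18−i).
E = 18/13 + 18/12 + 18/11 + 18/10 + 18/9 + 18/8 + 18/7 + 18/6 + 18/5 + 18/4 + 18/3 + 18/2 + 18/1 = 1145993/20020 ≈ 57.24.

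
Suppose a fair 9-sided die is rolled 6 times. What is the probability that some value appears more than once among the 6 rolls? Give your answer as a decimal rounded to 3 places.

P(all 6 different) = 9/9 · 8/9 · ··· · 4/9 ≈ 0.114.
P(at least two equal) = 1 − 0.114 = 0.886.

0.886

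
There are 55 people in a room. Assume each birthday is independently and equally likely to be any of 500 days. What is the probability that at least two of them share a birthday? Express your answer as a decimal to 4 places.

0.9542

It's easier to compute the probability that all 55 are distinct.
P(all distinct) = 500/500 · 499/500 · ··· · 446/500 ≈ 0.0458.
So the probability of at least one match is 1 − 0.0458 = 0.9542.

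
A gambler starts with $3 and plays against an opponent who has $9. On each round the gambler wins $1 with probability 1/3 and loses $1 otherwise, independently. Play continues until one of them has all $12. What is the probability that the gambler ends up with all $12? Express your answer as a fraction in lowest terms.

1/585

Let r = q/p = (2/3)/(1/3) = 2. The recurrence P(i) = p·P(i+1) + q·P(i−1) with P(0)=0, P(12)=1 gives P(i) = (1 − r^i)/(1 − r^12).
P(3) = (1 − (2)^3) / (1 − (2)^12) = 1/585.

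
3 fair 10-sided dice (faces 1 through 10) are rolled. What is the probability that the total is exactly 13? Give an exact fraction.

63/1000

There are 10^3 = 1000 equally likely outcomes.
The number of ordered 3-tuples from {1,…,10} summing to 13 is 63.
P(sum = 13) = 63/1000.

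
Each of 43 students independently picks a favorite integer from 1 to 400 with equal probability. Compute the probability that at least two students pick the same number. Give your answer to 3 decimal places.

0.904

It's easier to compute the probability that all 43 are distinct.
P(all distinct) = 400/400 · 399/400 · ··· · 358/400 ≈ 0.096.
So the probability of at least one match is 1 − 0.096 = 0.904.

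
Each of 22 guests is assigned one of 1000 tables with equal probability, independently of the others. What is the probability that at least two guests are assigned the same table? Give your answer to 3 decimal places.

0.208

It's easier to compute the probability that all 22 are distinct.
P(all distinct) = 1000/1000 · 999/1000 · ··· · 979/1000 ≈ 0.792.
So the probability of at least one match is 1 − 0.792 = 0.208.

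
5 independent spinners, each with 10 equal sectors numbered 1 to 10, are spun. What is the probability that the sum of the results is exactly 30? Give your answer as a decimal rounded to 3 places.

There are 10^5 = 100000 equally likely outcomes.
The number of ordered 5-tuples from {1,…,10} summing to 30 is 5631.
P(sum = 30) = 5631/100000 ≈ 0.056.

0.056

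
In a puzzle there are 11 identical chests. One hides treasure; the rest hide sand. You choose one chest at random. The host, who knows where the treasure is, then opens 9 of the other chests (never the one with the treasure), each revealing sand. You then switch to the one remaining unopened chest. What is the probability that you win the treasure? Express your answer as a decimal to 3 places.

Your original chest holds the treasure with probability 1/11, so the other 10 collectively hold it with probability 10/11.
The host can always find 9 empty chests to open, so the reveals don't change that 10/11; it is now spread over the 1 remaining unopened chest.
P(win by switching) = (10/11) · (1/1) = 10/11 ≈ 0.909.

0.909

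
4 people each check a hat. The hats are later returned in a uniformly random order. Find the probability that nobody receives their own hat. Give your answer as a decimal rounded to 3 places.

0.375

This is the derangement probability: permutations of 4 with no fixed point.
D(4) = 4! · (1 − 1/1! + 1/2! − ··· + (−1)^4/4!) = 9.
P = 9/24 = 3/8 ≈ 0.375.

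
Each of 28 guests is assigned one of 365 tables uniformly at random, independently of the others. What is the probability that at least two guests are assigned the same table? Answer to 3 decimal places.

It's easier to compute the probability that all 28 are distinct.
P(all distinct) = 365/365 · 364/365 · ··· · 338/365 ≈ 0.346.
So the probability of at least one match is 1 − 0.346 = 0.654.

0.654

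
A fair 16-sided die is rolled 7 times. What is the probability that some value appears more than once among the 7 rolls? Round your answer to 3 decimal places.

0.785

P(all 7 different) = 16/16 · 15/16 · ··· · 10/16 ≈ 0.215.
P(at least two equal) = 1 − 0.215 = 0.785.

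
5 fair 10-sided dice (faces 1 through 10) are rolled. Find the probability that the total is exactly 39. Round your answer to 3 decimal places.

There are 10^5 = 100000 equally likely outcomes.
The number of ordered 5-tuples from {1,…,10} summing to 39 is 1340.
P(sum = 39) = 1340/100000 = 67/5000 ≈ 0.013.

0.013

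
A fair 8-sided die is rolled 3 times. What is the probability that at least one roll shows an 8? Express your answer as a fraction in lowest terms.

169/512

P(no roll shows an 8) = (7/8)^3 = 343/512.
P(at least one) = 1 − 343/512 = 169/512.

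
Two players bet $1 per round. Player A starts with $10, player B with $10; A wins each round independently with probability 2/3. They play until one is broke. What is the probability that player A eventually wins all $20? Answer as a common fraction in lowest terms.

Let r = q/p = (1/3)/(2/3) = 1/2. The recurrence P(i) = p·P(i+1) + q·P(i−1) with P(0)=0, P(20)=1 gives P(i) = (1 − r^i)/(1 − r^20).
P(10) = (1 − (1/2)^10) / (1 − (1/2)^20) = 1024/1025.

1024/1025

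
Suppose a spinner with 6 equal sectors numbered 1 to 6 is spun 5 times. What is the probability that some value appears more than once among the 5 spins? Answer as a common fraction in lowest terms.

49/54

P(all 5 different) = 6/6 · 5/6 · ··· · 2/6 = 5/54.
P(at least two equal) = 1 − 5/54 = 49/54.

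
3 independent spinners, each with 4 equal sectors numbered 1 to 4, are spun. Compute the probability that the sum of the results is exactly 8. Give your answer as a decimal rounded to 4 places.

There are 4^3 = 64 equally likely outcomes.
The number of ordered 3-tuples from {1,…,4} summing to 8 is 12.
P(sum = 8) = 12/64 = 3/16 ≈ 0.1875.

0.1875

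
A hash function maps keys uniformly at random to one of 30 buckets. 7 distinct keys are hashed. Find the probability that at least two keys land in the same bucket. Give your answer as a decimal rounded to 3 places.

0.531

It's easier to compute the probability that all 7 are distinct.
P(all distinct) = 30/30 · 29/30 · ··· · 24/30 ≈ 0.469.
So the probability of at least one match is 1 − 0.469 = 0.531.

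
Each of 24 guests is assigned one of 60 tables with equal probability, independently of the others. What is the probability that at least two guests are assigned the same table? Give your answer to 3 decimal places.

0.995

It's easier to compute the probability that all 24 are distinct.
P(all distinct) = 60/60 · 59/60 · ··· · 37/60 ≈ 0.005.
So the probability of at least one match is 1 − 0.005 = 0.995.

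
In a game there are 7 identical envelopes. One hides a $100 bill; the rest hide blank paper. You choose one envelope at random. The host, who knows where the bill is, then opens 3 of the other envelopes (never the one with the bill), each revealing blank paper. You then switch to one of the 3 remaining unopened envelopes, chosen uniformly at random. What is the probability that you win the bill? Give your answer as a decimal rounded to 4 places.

Your original envelope holds the bill with probability 1/7, so the other 6 collectively hold it with probability 6/7.
The host can always find 3 empty envelopes to open, so the reveals don't change that 6/7; it is now spread over the 3 remaining unopened envelopes.
P(win by switching) = (6/7) · (1/3) = 2/7 ≈ 0.2857.

0.2857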